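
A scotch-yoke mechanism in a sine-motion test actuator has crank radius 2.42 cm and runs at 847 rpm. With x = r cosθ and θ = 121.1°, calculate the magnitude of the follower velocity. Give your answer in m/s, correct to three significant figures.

1.84

ω = 88.7 rad/s (from 847 rpm).
x = r cosθ ⇒ ẋ = −rω sinθ.
|v| = rω|sinθ| = 0.0242·88.7·|sin 121.1°| = 1.838 m/s.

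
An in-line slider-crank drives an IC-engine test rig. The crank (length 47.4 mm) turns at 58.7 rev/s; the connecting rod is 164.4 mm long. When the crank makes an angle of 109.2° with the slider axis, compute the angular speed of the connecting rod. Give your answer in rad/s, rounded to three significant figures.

36.3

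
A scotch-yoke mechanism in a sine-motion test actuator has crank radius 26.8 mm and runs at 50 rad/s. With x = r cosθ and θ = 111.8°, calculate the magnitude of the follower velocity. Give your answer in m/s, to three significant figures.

1.24

ω = 50 rad/s
x = r cosθ ⇒ ẋ = −rω sinθ.
|v| = rω|sinθ| = 0.0268·50·|sin 111.8°| = 1.2442 m/s.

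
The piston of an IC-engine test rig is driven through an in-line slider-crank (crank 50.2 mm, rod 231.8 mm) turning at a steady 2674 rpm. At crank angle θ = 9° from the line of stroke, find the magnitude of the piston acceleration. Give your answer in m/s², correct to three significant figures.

4700

ω = 2π·2674/60 = 280 rad/s
x(θ) = r cosθ + √(L² − r² sin²θ); with ω constant, a = ω²·d²x/dθ².
d²x/dθ² = −r cosθ − r²(cos2θ)/√u − r⁴ sin²2θ/(4u^{3/2}),  u = L² − r² sin²θ = 0.0536696 m².
Substituting r = 0.0502 m, L = 0.2318 m, θ = 9°: d²x/dθ² = -0.05994 m.
a = ω²·d²x/dθ² = (280)²·(-0.05994) = -4700 m/s²;  |a| = 4700 m/s².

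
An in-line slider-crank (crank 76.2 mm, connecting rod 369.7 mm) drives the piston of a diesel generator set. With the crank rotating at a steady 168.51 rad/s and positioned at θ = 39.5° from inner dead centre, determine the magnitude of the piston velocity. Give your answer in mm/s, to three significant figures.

ω = 168.5 rad/s
For an in-line slider-crank, x = r cosθ + √(L² − r² sin²θ), so v = −rω sinθ·[1 + r cosθ/√(L² − r² sin²θ)].
With r = 0.0762 m, L = 0.3697 m, θ = 39.5°: √(L² − r² sin²θ) = 0.36651 m.
v = −0.0762·168.5·0.63608·[1 + 0.0762·0.77162/0.36651] = -9.4778 m/s.
|v| = 9.4778 m/s = 9477.8 mm/s.

9480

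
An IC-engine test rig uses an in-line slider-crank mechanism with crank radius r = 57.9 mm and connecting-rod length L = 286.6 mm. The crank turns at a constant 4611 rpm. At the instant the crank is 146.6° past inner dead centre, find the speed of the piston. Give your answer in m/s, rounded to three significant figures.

ω = 2π·4611/60 = 482.9 rad/s
For an in-line slider-crank, x = r cosθ + √(L² − r² sin²θ), so v = −rω sinθ·[1 + r cosθ/√(L² − r² sin²θ)].
With r = 0.0579 m, L = 0.2866 m, θ = 146.6°: √(L² − r² sin²θ) = 0.28482 m.
v = −0.0579·482.9·0.55048·[1 + 0.0579·-0.83485/0.28482] = -12.778 m/s.
|v| = 12.778 m/s.

12.8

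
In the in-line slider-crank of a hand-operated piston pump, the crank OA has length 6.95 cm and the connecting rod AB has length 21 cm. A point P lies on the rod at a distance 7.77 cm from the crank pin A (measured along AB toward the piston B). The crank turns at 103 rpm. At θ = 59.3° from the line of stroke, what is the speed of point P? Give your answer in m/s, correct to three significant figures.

ω = 10.79 rad/s.  Crank-pin speed |V_A| = rω = 0.74964 m/s, perpendicular to OA.
Rod angle: sinφ = −(r/L) sinθ ⇒ φ = -16.533°; ω_rod = −rω cosθ/√(L²−r²sin²θ) = -1.9011 rad/s.
V_P = V_A + ω_rod × AP, with AP = 0.0777 m along the rod.
Components: V_Px = −rω sinθ − a·ω_rod·sinφ = -0.68661 m/s;  V_Py = rω cosθ + a·ω_rod·cosφ = +0.24111 m/s.
|V_P| = √(V_Px² + V_Py²) = 0.72772 m/s.

0.728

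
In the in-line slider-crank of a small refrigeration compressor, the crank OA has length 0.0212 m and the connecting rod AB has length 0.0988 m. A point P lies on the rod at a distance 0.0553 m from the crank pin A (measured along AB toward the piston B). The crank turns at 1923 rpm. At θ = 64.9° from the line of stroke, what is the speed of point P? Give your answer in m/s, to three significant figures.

4.14

ω = 201.4 rad/s.  Crank-pin speed |V_A| = rω = 4.2692 m/s, perpendicular to OA.
Rod angle: sinφ = −(r/L) sinθ ⇒ φ = -11.205°; ω_rod = −rω cosθ/√(L²−r²sin²θ) = -18.686 rad/s.
V_P = V_A + ω_rod × AP, with AP = 0.0553 m along the rod.
Components: V_Px = −rω sinθ − a·ω_rod·sinφ = -4.0668 m/s;  V_Py = rω cosθ + a·ω_rod·cosφ = +0.79734 m/s.
|V_P| = √(V_Px² + V_Py²) = 4.1442 m/s.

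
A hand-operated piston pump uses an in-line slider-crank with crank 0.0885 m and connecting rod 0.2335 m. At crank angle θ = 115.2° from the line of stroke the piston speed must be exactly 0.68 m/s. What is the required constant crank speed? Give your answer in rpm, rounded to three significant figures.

For an in-line slider-crank, |v_piston| = rω|sinθ|·[1 + r cosθ/√(L² − r² sin²θ)].
With r = 0.0885 m, L = 0.2335 m, θ = 115.2°: the bracketed kinematic factor |dx/dθ| = 0.06632 m.
ω = v/|dx/dθ| = 0.68/0.06632 = 10.253 rad/s.
N = 60ω/(2π) = 97.911 rpm.

97.9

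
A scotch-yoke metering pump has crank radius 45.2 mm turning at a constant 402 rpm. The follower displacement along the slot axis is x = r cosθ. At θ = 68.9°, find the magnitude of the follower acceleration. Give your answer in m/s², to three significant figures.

ω = 42.1 rad/s (from 402 rpm).
x = r cosθ ⇒ ẍ = −rω² cosθ (ω constant).
|a| = rω²|cosθ| = 0.0452·(42.1)²·|cos 68.9°| = 28.837 m/s².

28.8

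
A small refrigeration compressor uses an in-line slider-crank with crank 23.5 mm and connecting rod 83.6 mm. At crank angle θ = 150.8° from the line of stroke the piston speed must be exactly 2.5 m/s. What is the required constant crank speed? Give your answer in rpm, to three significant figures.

For an in-line slider-crank, |v_piston| = rω|sinθ|·[1 + r cosθ/√(L² − r² sin²θ)].
With r = 0.0235 m, L = 0.0836 m, θ = 150.8°: the bracketed kinematic factor |dx/dθ| = 0.0086247 m.
ω = v/|dx/dθ| = 2.5/0.0086247 = 289.87 rad/s.
N = 60ω/(2π) = 2768 rpm.

2770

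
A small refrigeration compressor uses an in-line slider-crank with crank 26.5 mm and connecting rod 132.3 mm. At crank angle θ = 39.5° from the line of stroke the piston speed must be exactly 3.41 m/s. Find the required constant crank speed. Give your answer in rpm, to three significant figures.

For an in-line slider-crank, |v_piston| = rω|sinθ|·[1 + r cosθ/√(L² − r² sin²θ)].
With r = 0.0265 m, L = 0.1323 m, θ = 39.5°: the bracketed kinematic factor |dx/dθ| = 0.019483 m.
ω = v/|dx/dθ| = 3.41/0.019483 = 175.03 rad/s.
N = 60ω/(2π) = 1671.4 rpm.

1670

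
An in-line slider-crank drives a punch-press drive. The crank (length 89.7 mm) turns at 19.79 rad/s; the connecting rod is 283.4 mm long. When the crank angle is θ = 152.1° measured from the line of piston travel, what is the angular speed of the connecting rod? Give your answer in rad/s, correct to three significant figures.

5.60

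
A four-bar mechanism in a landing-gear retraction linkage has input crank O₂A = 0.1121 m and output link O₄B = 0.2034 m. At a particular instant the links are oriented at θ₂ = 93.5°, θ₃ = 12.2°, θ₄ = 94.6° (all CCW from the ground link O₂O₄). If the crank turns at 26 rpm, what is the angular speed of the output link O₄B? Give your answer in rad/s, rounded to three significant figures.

1.50

ω₂ = 2.723 rad/s (from 26 rpm).
Differentiating the loop-closure r₂e^{iθ₂}+r₃e^{iθ₃}=r₁+r₄e^{iθ₄} gives r₂ω₂e^{iθ₂}+r₃ω₃e^{iθ₃}=r₄ω₄e^{iθ₄}.
Eliminating the other unknown: ω₄ = r₂ω₂ sin(θ₂−θ₃) / [r₄ sin(θ₄−θ₃)].
Numerator sine = +0.98849; denominator sine = +0.99122.
Result = 0.1121·2.723·(+0.98849) / (0.2034·(+0.99122)) = +1.4965 rad/s; magnitude 1.4965 rad/s.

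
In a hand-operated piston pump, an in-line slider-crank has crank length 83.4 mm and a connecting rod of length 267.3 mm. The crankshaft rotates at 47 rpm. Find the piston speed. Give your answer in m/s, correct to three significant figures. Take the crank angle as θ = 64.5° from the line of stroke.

ω = 2π·47/60 = 4.922 rad/s
For an in-line slider-crank, x = r cosθ + √(L² − r² sin²θ), so v = −rω sinθ·[1 + r cosθ/√(L² − r² sin²θ)].
With r = 0.0834 m, L = 0.2673 m, θ = 64.5°: √(L² − r² sin²θ) = 0.25648 m.
v = −0.0834·4.922·0.90259·[1 + 0.0834·0.43051/0.25648] = -0.42236 m/s.
|v| = 0.42236 m/s.

0.422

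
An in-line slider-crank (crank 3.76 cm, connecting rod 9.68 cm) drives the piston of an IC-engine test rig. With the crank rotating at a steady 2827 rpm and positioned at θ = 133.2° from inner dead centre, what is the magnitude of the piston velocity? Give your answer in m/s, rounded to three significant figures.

5.86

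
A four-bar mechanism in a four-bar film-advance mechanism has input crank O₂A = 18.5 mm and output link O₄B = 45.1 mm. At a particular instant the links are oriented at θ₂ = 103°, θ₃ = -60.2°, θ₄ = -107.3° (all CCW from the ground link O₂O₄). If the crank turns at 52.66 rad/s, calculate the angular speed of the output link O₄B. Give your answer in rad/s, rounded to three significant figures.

8.52

ω₂ = 52.66 rad/s
Differentiating the loop-closure r₂e^{iθ₂}+r₃e^{iθ₃}=r₁+r₄e^{iθ₄} gives r₂ω₂e^{iθ₂}+r₃ω₃e^{iθ₃}=r₄ω₄e^{iθ₄}.
Eliminating the other unknown: ω₄ = r₂ω₂ sin(θ₂−θ₃) / [r₄ sin(θ₄−θ₃)].
Numerator sine = +0.28903; denominator sine = -0.73254.
Result = 0.0185·52.66·(+0.28903) / (0.0451·(-0.73254)) = -8.5229 rad/s; magnitude 8.5229 rad/s.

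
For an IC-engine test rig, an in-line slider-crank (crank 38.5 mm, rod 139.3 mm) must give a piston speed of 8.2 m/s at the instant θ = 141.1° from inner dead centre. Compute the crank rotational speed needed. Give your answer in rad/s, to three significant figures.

For an in-line slider-crank, |v_piston| = rω|sinθ|·[1 + r cosθ/√(L² − r² sin²θ)].
With r = 0.0385 m, L = 0.1393 m, θ = 141.1°: the bracketed kinematic factor |dx/dθ| = 0.018896 m.
ω = v/|dx/dθ| = 8.2/0.018896 = 433.95 rad/s.

434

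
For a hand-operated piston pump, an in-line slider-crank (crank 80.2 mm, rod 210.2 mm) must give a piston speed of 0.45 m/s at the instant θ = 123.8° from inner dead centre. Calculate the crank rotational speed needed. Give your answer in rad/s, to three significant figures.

8.70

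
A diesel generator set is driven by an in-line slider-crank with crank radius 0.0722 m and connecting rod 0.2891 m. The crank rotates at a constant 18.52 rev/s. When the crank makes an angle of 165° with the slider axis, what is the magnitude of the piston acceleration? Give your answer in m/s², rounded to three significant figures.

731

ω = 2π·18.5 = 116.4 rad/s
x(θ) = r cosθ + √(L² − r² sin²θ); with ω constant, a = ω²·d²x/dθ².
d²x/dθ² = −r cosθ − r²(cos2θ)/√u − r⁴ sin²2θ/(4u^{3/2}),  u = L² − r² sin²θ = 0.0832296 m².
Substituting r = 0.0722 m, L = 0.2891 m, θ = 165°: d²x/dθ² = +0.054021 m.
a = ω²·d²x/dθ² = (116.4)²·(+0.054021) = +731.48 m/s²;  |a| = 731.48 m/s².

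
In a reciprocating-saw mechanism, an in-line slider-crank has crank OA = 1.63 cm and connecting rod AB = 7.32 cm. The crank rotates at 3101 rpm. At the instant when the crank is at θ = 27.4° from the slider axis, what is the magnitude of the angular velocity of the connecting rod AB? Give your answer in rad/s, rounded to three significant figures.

64.5

ω = 324.7 rad/s (converted from 3101 rpm).
The rod makes angle φ with the slider axis where L sinφ = r sinθ; differentiating, L cosφ·φ̇ = r ω cosθ.
L cosφ = √(L² − r² sin²θ) = 0.072815 m.
|ω_rod| = r ω |cosθ| / √(L² − r² sin²θ) = 0.0163·324.7·0.88782/0.072815 = 64.539 rad/s.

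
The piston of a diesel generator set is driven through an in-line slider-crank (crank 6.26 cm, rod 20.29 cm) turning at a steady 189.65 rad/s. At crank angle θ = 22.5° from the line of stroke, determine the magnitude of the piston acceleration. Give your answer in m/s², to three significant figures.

ω = 189.7 rad/s
x(θ) = r cosθ + √(L² − r² sin²θ); with ω constant, a = ω²·d²x/dθ².
d²x/dθ² = −r cosθ − r²(cos2θ)/√u − r⁴ sin²2θ/(4u^{3/2}),  u = L² − r² sin²θ = 0.0405945 m².
Substituting r = 0.0626 m, L = 0.2029 m, θ = 22.5°: d²x/dθ² = -0.071823 m.
a = ω²·d²x/dθ² = (189.7)²·(-0.071823) = -2583.3 m/s²;  |a| = 2583.3 m/s².

2580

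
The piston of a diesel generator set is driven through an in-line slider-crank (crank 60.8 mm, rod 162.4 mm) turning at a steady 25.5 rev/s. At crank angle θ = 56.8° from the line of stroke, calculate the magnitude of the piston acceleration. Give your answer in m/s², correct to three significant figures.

628

ω = 2π·25.5 = 160.2 rad/s
x(θ) = r cosθ + √(L² − r² sin²θ); with ω constant, a = ω²·d²x/dθ².
d²x/dθ² = −r cosθ − r²(cos2θ)/√u − r⁴ sin²2θ/(4u^{3/2}),  u = L² − r² sin²θ = 0.0237855 m².
Substituting r = 0.0608 m, L = 0.1624 m, θ = 56.8°: d²x/dθ² = -0.024478 m.
a = ω²·d²x/dθ² = (160.2)²·(-0.024478) = -628.37 m/s²;  |a| = 628.37 m/s².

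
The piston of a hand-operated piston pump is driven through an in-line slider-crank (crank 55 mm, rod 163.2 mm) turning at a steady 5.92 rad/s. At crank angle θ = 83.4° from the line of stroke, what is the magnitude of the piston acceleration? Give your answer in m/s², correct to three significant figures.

0.448

ω = 5.92 rad/s
x(θ) = r cosθ + √(L² − r² sin²θ); with ω constant, a = ω²·d²x/dθ².
d²x/dθ² = −r cosθ − r²(cos2θ)/√u − r⁴ sin²2θ/(4u^{3/2}),  u = L² − r² sin²θ = 0.0236492 m².
Substituting r = 0.055 m, L = 0.1632 m, θ = 83.4°: d²x/dθ² = +0.012797 m.
a = ω²·d²x/dθ² = (5.92)²·(+0.012797) = +0.44847 m/s²;  |a| = 0.44847 m/s².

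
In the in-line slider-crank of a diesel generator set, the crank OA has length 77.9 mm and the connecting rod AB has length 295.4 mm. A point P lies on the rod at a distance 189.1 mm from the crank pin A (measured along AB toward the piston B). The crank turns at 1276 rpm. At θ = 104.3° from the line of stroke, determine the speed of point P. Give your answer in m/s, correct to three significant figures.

ω = 133.6 rad/s.  Crank-pin speed |V_A| = rω = 10.409 m/s, perpendicular to OA.
Rod angle: sinφ = −(r/L) sinθ ⇒ φ = -14.806°; ω_rod = −rω cosθ/√(L²−r²sin²θ) = +9.0025 rad/s.
V_P = V_A + ω_rod × AP, with AP = 0.1891 m along the rod.
Components: V_Px = −rω sinθ − a·ω_rod·sinφ = -9.6516 m/s;  V_Py = rω cosθ + a·ω_rod·cosφ = -0.9252 m/s.
|V_P| = √(V_Px² + V_Py²) = 9.6959 m/s.

9.70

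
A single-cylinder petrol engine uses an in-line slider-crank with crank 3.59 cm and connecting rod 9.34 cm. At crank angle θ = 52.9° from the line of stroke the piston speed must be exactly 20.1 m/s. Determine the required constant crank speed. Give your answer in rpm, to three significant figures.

For an in-line slider-crank, |v_piston| = rω|sinθ|·[1 + r cosθ/√(L² − r² sin²θ)].
With r = 0.0359 m, L = 0.0934 m, θ = 52.9°: the bracketed kinematic factor |dx/dθ| = 0.035608 m.
ω = v/|dx/dθ| = 20.1/0.035608 = 564.48 rad/s.
N = 60ω/(2π) = 5390.4 rpm.

5390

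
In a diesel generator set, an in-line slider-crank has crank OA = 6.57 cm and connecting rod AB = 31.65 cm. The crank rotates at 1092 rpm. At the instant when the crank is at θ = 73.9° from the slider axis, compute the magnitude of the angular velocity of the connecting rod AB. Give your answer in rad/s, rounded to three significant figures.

6.72

ω = 114.4 rad/s (converted from 1092 rpm).
The rod makes angle φ with the slider axis where L sinφ = r sinθ; differentiating, L cosφ·φ̇ = r ω cosθ.
L cosφ = √(L² − r² sin²θ) = 0.31014 m.
|ω_rod| = r ω |cosθ| / √(L² − r² sin²θ) = 0.0657·114.4·0.27731/0.31014 = 6.7178 rad/s.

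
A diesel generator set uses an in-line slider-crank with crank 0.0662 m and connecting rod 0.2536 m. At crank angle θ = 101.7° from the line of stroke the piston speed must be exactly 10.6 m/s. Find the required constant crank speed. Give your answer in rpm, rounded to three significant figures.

1650

For an in-line slider-crank, |v_piston| = rω|sinθ|·[1 + r cosθ/√(L² − r² sin²θ)].
With r = 0.0662 m, L = 0.2536 m, θ = 101.7°: the bracketed kinematic factor |dx/dθ| = 0.061275 m.
ω = v/|dx/dθ| = 10.6/0.061275 = 172.99 rad/s.
N = 60ω/(2π) = 1651.9 rpm.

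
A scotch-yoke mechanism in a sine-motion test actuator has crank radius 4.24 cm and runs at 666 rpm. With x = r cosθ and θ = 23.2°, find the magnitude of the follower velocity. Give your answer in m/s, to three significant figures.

1.16

ω = 69.74 rad/s (from 666 rpm).
x = r cosθ ⇒ ẋ = −rω sinθ.
|v| = rω|sinθ| = 0.0424·69.74·|sin 23.2°| = 1.1649 m/s.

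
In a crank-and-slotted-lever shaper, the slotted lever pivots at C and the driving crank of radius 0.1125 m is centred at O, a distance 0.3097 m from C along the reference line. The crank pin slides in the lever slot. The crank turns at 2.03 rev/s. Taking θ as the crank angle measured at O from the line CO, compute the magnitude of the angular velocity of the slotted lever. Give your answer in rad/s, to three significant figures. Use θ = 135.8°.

2.68

ω = 12.75 rad/s (from 2.03 rev/s).
Crank pin A relative to C: A = (d + r cosθ, r sinθ); lever angle φ = atan2(r sinθ, d + r cosθ).
Differentiating tanφ: φ̇ = rω(d cosθ + r)/(d² + r² + 2dr cosθ).
d² + r² + 2dr cosθ = |CA|² = 0.0586142 m²;  d cosθ + r = -0.10953 m.
|ω_lever| = |0.1125·12.75·-0.10953| / 0.0586142 = 2.6813 rad/s.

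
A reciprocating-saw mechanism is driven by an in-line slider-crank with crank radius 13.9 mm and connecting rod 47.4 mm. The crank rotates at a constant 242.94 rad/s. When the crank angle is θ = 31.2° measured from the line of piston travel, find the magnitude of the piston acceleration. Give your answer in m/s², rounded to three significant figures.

819

ω = 242.9 rad/s
x(θ) = r cosθ + √(L² − r² sin²θ); with ω constant, a = ω²·d²x/dθ².
d²x/dθ² = −r cosθ − r²(cos2θ)/√u − r⁴ sin²2θ/(4u^{3/2}),  u = L² − r² sin²θ = 0.00219491 m².
Substituting r = 0.0139 m, L = 0.0474 m, θ = 31.2°: d²x/dθ² = -0.013871 m.
a = ω²·d²x/dθ² = (242.9)²·(-0.013871) = -818.69 m/s²;  |a| = 818.69 m/s².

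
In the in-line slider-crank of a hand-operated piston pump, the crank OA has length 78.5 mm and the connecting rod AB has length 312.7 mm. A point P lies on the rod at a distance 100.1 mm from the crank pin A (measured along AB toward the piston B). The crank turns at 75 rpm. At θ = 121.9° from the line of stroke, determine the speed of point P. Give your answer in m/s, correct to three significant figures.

ω = 7.854 rad/s.  Crank-pin speed |V_A| = rω = 0.61654 m/s, perpendicular to OA.
Rod angle: sinφ = −(r/L) sinθ ⇒ φ = -12.306°; ω_rod = −rω cosθ/√(L²−r²sin²θ) = +1.0664 rad/s.
V_P = V_A + ω_rod × AP, with AP = 0.1001 m along the rod.
Components: V_Px = −rω sinθ − a·ω_rod·sinφ = -0.50067 m/s;  V_Py = rω cosθ + a·ω_rod·cosφ = -0.22151 m/s.
|V_P| = √(V_Px² + V_Py²) = 0.54748 m/s.

0.547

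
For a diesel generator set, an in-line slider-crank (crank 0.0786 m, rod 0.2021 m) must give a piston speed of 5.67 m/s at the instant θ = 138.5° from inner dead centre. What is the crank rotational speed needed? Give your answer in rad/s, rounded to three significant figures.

156

For an in-line slider-crank, |v_piston| = rω|sinθ|·[1 + r cosθ/√(L² − r² sin²θ)].
With r = 0.0786 m, L = 0.2021 m, θ = 138.5°: the bracketed kinematic factor |dx/dθ| = 0.036381 m.
ω = v/|dx/dθ| = 5.67/0.036381 = 155.85 rad/s.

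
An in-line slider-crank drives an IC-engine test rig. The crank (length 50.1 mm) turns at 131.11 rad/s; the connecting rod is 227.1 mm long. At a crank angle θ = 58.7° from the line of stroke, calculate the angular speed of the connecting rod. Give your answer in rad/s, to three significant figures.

ω = 131.1 rad/s
The rod makes angle φ with the slider axis where L sinφ = r sinθ; differentiating, L cosφ·φ̇ = r ω cosθ.
L cosφ = √(L² − r² sin²θ) = 0.22303 m.
|ω_rod| = r ω |cosθ| / √(L² − r² sin²θ) = 0.0501·131.1·0.51952/0.22303 = 15.301 rad/s.

15.3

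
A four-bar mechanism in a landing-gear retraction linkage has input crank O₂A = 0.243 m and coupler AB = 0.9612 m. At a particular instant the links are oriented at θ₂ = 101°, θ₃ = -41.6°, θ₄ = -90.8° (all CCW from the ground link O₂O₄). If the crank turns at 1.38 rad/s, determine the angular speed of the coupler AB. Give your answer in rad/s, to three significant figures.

ω₂ = 1.38 rad/s
Differentiating the loop-closure r₂e^{iθ₂}+r₃e^{iθ₃}=r₁+r₄e^{iθ₄} gives r₂ω₂e^{iθ₂}+r₃ω₃e^{iθ₃}=r₄ω₄e^{iθ₄}.
Eliminating the other unknown: ω₃ = r₂ω₂ sin(θ₄−θ₂) / [r₃ sin(θ₃−θ₄)].
Numerator sine = +0.20450; denominator sine = +0.75700.
Result = 0.243·1.38·(+0.20450) / (0.9612·(+0.75700)) = +0.094246 rad/s; magnitude 0.094246 rad/s.

0.0942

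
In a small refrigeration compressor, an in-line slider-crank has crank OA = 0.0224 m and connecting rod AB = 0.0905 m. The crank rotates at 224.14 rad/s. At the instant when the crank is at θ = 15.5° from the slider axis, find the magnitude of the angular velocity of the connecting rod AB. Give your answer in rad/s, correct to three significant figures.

53.6

ω = 224.1 rad/s
The rod makes angle φ with the slider axis where L sinφ = r sinθ; differentiating, L cosφ·φ̇ = r ω cosθ.
L cosφ = √(L² − r² sin²θ) = 0.090302 m.
|ω_rod| = r ω |cosθ| / √(L² − r² sin²θ) = 0.0224·224.1·0.96363/0.090302 = 53.577 rad/s.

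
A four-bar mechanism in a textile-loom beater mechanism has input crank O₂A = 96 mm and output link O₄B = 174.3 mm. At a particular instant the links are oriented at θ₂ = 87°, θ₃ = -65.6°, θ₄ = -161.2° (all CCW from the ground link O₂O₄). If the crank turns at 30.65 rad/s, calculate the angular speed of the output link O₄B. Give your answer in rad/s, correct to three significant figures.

ω₂ = 30.65 rad/s
Differentiating the loop-closure r₂e^{iθ₂}+r₃e^{iθ₃}=r₁+r₄e^{iθ₄} gives r₂ω₂e^{iθ₂}+r₃ω₃e^{iθ₃}=r₄ω₄e^{iθ₄}.
Eliminating the other unknown: ω₄ = r₂ω₂ sin(θ₂−θ₃) / [r₄ sin(θ₄−θ₃)].
Numerator sine = +0.46020; denominator sine = -0.99523.
Result = 0.096·30.65·(+0.46020) / (0.1743·(-0.99523)) = -7.806 rad/s; magnitude 7.806 rad/s.

7.81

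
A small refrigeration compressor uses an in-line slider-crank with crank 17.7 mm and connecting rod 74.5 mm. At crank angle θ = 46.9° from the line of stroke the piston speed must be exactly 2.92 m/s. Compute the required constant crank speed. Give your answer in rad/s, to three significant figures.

194

For an in-line slider-crank, |v_piston| = rω|sinθ|·[1 + r cosθ/√(L² − r² sin²θ)].
With r = 0.0177 m, L = 0.0745 m, θ = 46.9°: the bracketed kinematic factor |dx/dθ| = 0.015054 m.
ω = v/|dx/dθ| = 2.92/0.015054 = 193.97 rad/s.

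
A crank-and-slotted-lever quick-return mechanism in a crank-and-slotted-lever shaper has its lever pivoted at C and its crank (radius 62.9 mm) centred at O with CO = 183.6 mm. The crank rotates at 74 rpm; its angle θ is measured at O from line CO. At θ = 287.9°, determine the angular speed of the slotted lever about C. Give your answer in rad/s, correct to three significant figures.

1.30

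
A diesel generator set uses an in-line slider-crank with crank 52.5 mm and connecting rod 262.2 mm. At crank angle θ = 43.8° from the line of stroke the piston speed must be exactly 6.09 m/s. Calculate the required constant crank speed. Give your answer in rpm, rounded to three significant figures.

For an in-line slider-crank, |v_piston| = rω|sinθ|·[1 + r cosθ/√(L² − r² sin²θ)].
With r = 0.0525 m, L = 0.2622 m, θ = 43.8°: the bracketed kinematic factor |dx/dθ| = 0.04164 m.
ω = v/|dx/dθ| = 6.09/0.04164 = 146.25 rad/s.
N = 60ω/(2π) = 1396.6 rpm.

1400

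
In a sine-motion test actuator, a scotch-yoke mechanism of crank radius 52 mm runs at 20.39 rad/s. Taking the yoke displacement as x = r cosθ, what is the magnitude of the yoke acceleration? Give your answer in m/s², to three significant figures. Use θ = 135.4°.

15.4

ω = 20.39 rad/s
x = r cosθ ⇒ ẍ = −rω² cosθ (ω constant).
|a| = rω²|cosθ| = 0.052·(20.39)²·|cos 135.4°| = 15.393 m/s².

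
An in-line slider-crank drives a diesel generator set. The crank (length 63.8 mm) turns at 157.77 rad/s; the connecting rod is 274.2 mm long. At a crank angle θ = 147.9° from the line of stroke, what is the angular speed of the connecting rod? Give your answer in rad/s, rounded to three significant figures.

31.3

ω = 157.8 rad/s
The rod makes angle φ with the slider axis where L sinφ = r sinθ; differentiating, L cosφ·φ̇ = r ω cosθ.
L cosφ = √(L² − r² sin²θ) = 0.2721 m.
|ω_rod| = r ω |cosθ| / √(L² − r² sin²θ) = 0.0638·157.8·0.84712/0.2721 = 31.338 rad/s.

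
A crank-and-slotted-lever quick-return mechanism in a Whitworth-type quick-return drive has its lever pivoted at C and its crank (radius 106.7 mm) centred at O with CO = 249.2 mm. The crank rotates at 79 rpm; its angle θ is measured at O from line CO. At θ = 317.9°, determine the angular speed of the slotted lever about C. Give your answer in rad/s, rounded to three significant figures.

2.28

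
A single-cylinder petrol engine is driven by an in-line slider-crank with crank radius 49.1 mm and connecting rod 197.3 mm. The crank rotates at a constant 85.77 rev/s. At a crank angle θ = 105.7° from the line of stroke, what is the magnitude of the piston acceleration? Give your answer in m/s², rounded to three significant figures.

6960

ω = 2π·85.8 = 538.9 rad/s
x(θ) = r cosθ + √(L² − r² sin²θ); with ω constant, a = ω²·d²x/dθ².
d²x/dθ² = −r cosθ − r²(cos2θ)/√u − r⁴ sin²2θ/(4u^{3/2}),  u = L² − r² sin²θ = 0.036693 m².
Substituting r = 0.0491 m, L = 0.1973 m, θ = 105.7°: d²x/dθ² = +0.023973 m.
a = ω²·d²x/dθ² = (538.9)²·(+0.023973) = +6962.2 m/s²;  |a| = 6962.2 m/s².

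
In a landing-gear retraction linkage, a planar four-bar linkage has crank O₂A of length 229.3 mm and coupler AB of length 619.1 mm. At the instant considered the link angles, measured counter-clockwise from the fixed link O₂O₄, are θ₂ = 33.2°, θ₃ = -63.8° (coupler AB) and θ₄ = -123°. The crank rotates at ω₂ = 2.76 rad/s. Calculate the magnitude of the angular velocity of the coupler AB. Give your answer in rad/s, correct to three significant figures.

ω₂ = 2.76 rad/s
Differentiating the loop-closure r₂e^{iθ₂}+r₃e^{iθ₃}=r₁+r₄e^{iθ₄} gives r₂ω₂e^{iθ₂}+r₃ω₃e^{iθ₃}=r₄ω₄e^{iθ₄}.
Eliminating the other unknown: ω₃ = r₂ω₂ sin(θ₄−θ₂) / [r₃ sin(θ₃−θ₄)].
Numerator sine = -0.40355; denominator sine = +0.85896.
Result = 0.2293·2.76·(-0.40355) / (0.6191·(+0.85896)) = -0.48025 rad/s; magnitude 0.48025 rad/s.

0.480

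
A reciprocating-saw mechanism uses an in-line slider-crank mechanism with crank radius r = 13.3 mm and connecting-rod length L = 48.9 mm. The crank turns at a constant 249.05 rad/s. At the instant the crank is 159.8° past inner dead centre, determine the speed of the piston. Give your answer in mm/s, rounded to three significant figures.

ω = 249.1 rad/s
For an in-line slider-crank, x = r cosθ + √(L² − r² sin²θ), so v = −rω sinθ·[1 + r cosθ/√(L² − r² sin²θ)].
With r = 0.0133 m, L = 0.0489 m, θ = 159.8°: √(L² − r² sin²θ) = 0.048684 m.
v = −0.0133·249.1·0.34530·[1 + 0.0133·-0.93849/0.048684] = -0.85051 m/s.
|v| = 0.85051 m/s = 850.51 mm/s.

851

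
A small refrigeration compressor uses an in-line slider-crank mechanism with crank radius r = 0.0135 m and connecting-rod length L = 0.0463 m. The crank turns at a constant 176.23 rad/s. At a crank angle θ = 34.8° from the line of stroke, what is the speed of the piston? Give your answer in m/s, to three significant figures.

1.69

ω = 176.2 rad/s
For an in-line slider-crank, x = r cosθ + √(L² − r² sin²θ), so v = −rω sinθ·[1 + r cosθ/√(L² − r² sin²θ)].
With r = 0.0135 m, L = 0.0463 m, θ = 34.8°: √(L² − r² sin²θ) = 0.045654 m.
v = −0.0135·176.2·0.57071·[1 + 0.0135·0.82115/0.045654] = -1.6875 m/s.
|v| = 1.6875 m/s.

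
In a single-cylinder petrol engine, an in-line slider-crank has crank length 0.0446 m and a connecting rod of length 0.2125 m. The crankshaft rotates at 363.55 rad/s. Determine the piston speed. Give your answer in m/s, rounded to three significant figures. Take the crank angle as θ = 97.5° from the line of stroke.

ω = 363.6 rad/s
For an in-line slider-crank, x = r cosθ + √(L² − r² sin²θ), so v = −rω sinθ·[1 + r cosθ/√(L² − r² sin²θ)].
With r = 0.0446 m, L = 0.2125 m, θ = 97.5°: √(L² − r² sin²θ) = 0.20785 m.
v = −0.0446·363.6·0.99144·[1 + 0.0446·-0.13053/0.20785] = -15.625 m/s.
|v| = 15.625 m/s.

15.6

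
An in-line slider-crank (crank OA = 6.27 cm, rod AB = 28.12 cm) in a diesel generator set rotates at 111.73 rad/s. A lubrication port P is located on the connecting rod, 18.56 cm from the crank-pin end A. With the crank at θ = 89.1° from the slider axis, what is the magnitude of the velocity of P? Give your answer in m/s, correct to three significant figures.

ω = 111.7 rad/s.  Crank-pin speed |V_A| = rω = 7.0055 m/s, perpendicular to OA.
Rod angle: sinφ = −(r/L) sinθ ⇒ φ = -12.882°; ω_rod = −rω cosθ/√(L²−r²sin²θ) = -0.40142 rad/s.
V_P = V_A + ω_rod × AP, with AP = 0.1856 m along the rod.
Components: V_Px = −rω sinθ − a·ω_rod·sinφ = -7.0212 m/s;  V_Py = rω cosθ + a·ω_rod·cosφ = +0.03741 m/s.
|V_P| = √(V_Px² + V_Py²) = 7.0213 m/s.

7.02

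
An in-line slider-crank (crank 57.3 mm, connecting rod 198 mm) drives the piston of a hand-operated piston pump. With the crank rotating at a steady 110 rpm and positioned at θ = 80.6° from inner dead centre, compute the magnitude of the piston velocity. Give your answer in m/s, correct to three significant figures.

ω = 2π·110/60 = 11.52 rad/s
For an in-line slider-crank, x = r cosθ + √(L² − r² sin²θ), so v = −rω sinθ·[1 + r cosθ/√(L² − r² sin²θ)].
With r = 0.0573 m, L = 0.198 m, θ = 80.6°: √(L² − r² sin²θ) = 0.18976 m.
v = −0.0573·11.52·0.98657·[1 + 0.0573·0.16333/0.18976] = -0.6833 m/s.
|v| = 0.6833 m/s.

0.683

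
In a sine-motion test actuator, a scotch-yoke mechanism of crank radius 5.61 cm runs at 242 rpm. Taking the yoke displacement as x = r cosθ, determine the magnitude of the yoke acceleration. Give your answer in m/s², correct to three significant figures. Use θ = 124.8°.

ω = 25.34 rad/s (from 242 rpm).
x = r cosθ ⇒ ẍ = −rω² cosθ (ω constant).
|a| = rω²|cosθ| = 0.0561·(25.34)²·|cos 124.8°| = 20.562 m/s².

20.6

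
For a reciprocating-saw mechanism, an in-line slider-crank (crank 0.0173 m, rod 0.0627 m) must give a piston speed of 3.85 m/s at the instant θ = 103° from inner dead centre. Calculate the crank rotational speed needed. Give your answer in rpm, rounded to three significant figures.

For an in-line slider-crank, |v_piston| = rω|sinθ|·[1 + r cosθ/√(L² − r² sin²θ)].
With r = 0.0173 m, L = 0.0627 m, θ = 103°: the bracketed kinematic factor |dx/dθ| = 0.01577 m.
ω = v/|dx/dθ| = 3.85/0.01577 = 244.13 rad/s.
N = 60ω/(2π) = 2331.3 rpm.

2330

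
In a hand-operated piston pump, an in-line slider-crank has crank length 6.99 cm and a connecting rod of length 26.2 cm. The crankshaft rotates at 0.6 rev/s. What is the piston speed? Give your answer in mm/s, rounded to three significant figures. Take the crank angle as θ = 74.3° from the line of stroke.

273

ω = 2π·0.6 = 3.77 rad/s
For an in-line slider-crank, x = r cosθ + √(L² − r² sin²θ), so v = −rω sinθ·[1 + r cosθ/√(L² − r² sin²θ)].
With r = 0.0699 m, L = 0.262 m, θ = 74.3°: √(L² − r² sin²θ) = 0.25321 m.
v = −0.0699·3.77·0.96269·[1 + 0.0699·0.27060/0.25321] = -0.27264 m/s.
|v| = 0.27264 m/s = 272.64 mm/s.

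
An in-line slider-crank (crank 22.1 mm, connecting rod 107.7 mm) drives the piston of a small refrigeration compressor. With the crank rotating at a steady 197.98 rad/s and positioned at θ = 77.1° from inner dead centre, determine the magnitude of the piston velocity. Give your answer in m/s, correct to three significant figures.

4.46

ω = 198 rad/s
For an in-line slider-crank, x = r cosθ + √(L² − r² sin²θ), so v = −rω sinθ·[1 + r cosθ/√(L² − r² sin²θ)].
With r = 0.0221 m, L = 0.1077 m, θ = 77.1°: √(L² − r² sin²θ) = 0.10552 m.
v = −0.0221·198·0.97476·[1 + 0.0221·0.22325/0.10552] = -4.4643 m/s.
|v| = 4.4643 m/s.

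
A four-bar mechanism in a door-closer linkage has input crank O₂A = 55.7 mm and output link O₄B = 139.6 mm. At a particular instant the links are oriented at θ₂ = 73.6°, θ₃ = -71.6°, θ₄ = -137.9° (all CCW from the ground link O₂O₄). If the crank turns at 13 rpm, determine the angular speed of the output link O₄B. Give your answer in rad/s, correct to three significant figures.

0.339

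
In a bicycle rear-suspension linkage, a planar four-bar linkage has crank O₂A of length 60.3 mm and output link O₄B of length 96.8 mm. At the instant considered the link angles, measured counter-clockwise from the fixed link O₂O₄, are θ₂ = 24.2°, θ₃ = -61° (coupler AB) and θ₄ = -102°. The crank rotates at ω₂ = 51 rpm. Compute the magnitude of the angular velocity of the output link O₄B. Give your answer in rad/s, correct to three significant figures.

ω₂ = 5.341 rad/s (from 51 rpm).
Differentiating the loop-closure r₂e^{iθ₂}+r₃e^{iθ₃}=r₁+r₄e^{iθ₄} gives r₂ω₂e^{iθ₂}+r₃ω₃e^{iθ₃}=r₄ω₄e^{iθ₄}.
Eliminating the other unknown: ω₄ = r₂ω₂ sin(θ₂−θ₃) / [r₄ sin(θ₄−θ₃)].
Numerator sine = +0.99649; denominator sine = -0.65606.
Result = 0.0603·5.341·(+0.99649) / (0.0968·(-0.65606)) = -5.0533 rad/s; magnitude 5.0533 rad/s.

5.05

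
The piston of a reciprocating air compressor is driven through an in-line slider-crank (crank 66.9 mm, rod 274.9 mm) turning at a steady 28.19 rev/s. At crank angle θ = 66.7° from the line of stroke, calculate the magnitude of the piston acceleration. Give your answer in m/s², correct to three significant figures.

474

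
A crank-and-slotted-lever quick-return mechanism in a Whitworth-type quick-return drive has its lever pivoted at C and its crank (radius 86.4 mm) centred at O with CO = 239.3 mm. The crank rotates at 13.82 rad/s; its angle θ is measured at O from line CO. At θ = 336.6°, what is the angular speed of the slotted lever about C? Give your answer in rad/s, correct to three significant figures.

3.56

ω = 13.82 rad/s
Crank pin A relative to C: A = (d + r cosθ, r sinθ); lever angle φ = atan2(r sinθ, d + r cosθ).
Differentiating tanφ: φ̇ = rω(d cosθ + r)/(d² + r² + 2dr cosθ).
d² + r² + 2dr cosθ = |CA|² = 0.10268 m²;  d cosθ + r = +0.30602 m.
|ω_lever| = |0.0864·13.82·+0.30602| / 0.10268 = 3.5587 rad/s.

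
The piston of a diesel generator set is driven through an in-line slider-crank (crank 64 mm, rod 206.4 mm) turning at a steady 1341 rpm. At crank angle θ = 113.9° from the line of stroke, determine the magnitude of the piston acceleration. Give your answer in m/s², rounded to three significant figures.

780

ω = 2π·1341/60 = 140.4 rad/s
x(θ) = r cosθ + √(L² − r² sin²θ); with ω constant, a = ω²·d²x/dθ².
d²x/dθ² = −r cosθ − r²(cos2θ)/√u − r⁴ sin²2θ/(4u^{3/2}),  u = L² − r² sin²θ = 0.0391773 m².
Substituting r = 0.064 m, L = 0.2064 m, θ = 113.9°: d²x/dθ² = +0.039533 m.
a = ω²·d²x/dθ² = (140.4)²·(+0.039533) = +779.6 m/s²;  |a| = 779.6 m/s².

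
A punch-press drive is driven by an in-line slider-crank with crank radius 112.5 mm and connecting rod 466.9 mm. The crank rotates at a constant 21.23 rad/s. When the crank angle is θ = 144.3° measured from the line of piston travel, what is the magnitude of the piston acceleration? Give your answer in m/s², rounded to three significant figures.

37.1

ω = 21.23 rad/s
x(θ) = r cosθ + √(L² − r² sin²θ); with ω constant, a = ω²·d²x/dθ².
d²x/dθ² = −r cosθ − r²(cos2θ)/√u − r⁴ sin²2θ/(4u^{3/2}),  u = L² − r² sin²θ = 0.213686 m².
Substituting r = 0.1125 m, L = 0.4669 m, θ = 144.3°: d²x/dθ² = +0.082262 m.
a = ω²·d²x/dθ² = (21.23)²·(+0.082262) = +37.077 m/s²;  |a| = 37.077 m/s².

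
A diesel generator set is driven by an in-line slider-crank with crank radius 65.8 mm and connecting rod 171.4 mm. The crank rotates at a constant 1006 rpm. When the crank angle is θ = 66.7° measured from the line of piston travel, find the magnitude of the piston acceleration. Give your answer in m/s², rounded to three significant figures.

ω = 2π·1006/60 = 105.3 rad/s
x(θ) = r cosθ + √(L² − r² sin²θ); with ω constant, a = ω²·d²x/dθ².
d²x/dθ² = −r cosθ − r²(cos2θ)/√u − r⁴ sin²2θ/(4u^{3/2}),  u = L² − r² sin²θ = 0.0257257 m².
Substituting r = 0.0658 m, L = 0.1714 m, θ = 66.7°: d²x/dθ² = -0.0080792 m.
a = ω²·d²x/dθ² = (105.3)²·(-0.0080792) = -89.665 m/s²;  |a| = 89.665 m/s².

89.7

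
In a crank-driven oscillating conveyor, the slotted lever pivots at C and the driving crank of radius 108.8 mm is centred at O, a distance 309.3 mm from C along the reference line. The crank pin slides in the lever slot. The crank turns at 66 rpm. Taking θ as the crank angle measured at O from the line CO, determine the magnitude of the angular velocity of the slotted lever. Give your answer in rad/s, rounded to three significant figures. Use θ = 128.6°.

0.966

ω = 6.912 rad/s (from 66 rpm).
Crank pin A relative to C: A = (d + r cosθ, r sinθ); lever angle φ = atan2(r sinθ, d + r cosθ).
Differentiating tanφ: φ̇ = rω(d cosθ + r)/(d² + r² + 2dr cosθ).
d² + r² + 2dr cosθ = |CA|² = 0.0655145 m²;  d cosθ + r = -0.084166 m.
|ω_lever| = |0.1088·6.912·-0.084166| / 0.0655145 = 0.96605 rad/s.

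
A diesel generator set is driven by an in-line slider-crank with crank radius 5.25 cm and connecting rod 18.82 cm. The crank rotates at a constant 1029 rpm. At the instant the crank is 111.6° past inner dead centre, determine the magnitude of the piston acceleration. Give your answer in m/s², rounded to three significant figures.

351

ω = 2π·1029/60 = 107.8 rad/s
x(θ) = r cosθ + √(L² − r² sin²θ); with ω constant, a = ω²·d²x/dθ².
d²x/dθ² = −r cosθ − r²(cos2θ)/√u − r⁴ sin²2θ/(4u^{3/2}),  u = L² − r² sin²θ = 0.0330365 m².
Substituting r = 0.0525 m, L = 0.1882 m, θ = 111.6°: d²x/dθ² = +0.030233 m.
a = ω²·d²x/dθ² = (107.8)²·(+0.030233) = +351.05 m/s²;  |a| = 351.05 m/s².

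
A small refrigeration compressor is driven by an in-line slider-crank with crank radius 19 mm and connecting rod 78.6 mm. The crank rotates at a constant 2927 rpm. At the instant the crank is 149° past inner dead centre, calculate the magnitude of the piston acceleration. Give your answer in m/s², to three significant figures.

ω = 2π·2927/60 = 306.5 rad/s
x(θ) = r cosθ + √(L² − r² sin²θ); with ω constant, a = ω²·d²x/dθ².
d²x/dθ² = −r cosθ − r²(cos2θ)/√u − r⁴ sin²2θ/(4u^{3/2}),  u = L² − r² sin²θ = 0.0060822 m².
Substituting r = 0.019 m, L = 0.0786 m, θ = 149°: d²x/dθ² = +0.014059 m.
a = ω²·d²x/dθ² = (306.5)²·(+0.014059) = +1320.9 m/s²;  |a| = 1320.9 m/s².

1320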